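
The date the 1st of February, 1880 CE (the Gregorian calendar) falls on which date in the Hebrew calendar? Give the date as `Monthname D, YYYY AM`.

Shevat 19, 5640 AM

Julian Day Number of the source date = 2407747.
Converting JDN 2407747 to the Hebrew calendar gives 19 Shevat 5640 AM.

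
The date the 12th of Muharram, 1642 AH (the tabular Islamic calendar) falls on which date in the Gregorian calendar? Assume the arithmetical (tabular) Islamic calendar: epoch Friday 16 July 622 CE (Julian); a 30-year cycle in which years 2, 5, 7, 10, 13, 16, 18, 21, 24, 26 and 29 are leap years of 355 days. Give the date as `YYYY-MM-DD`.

Julian Day Number of the source date = 2529967.
Converting JDN 2529967 to the Gregorian calendar gives 18 September 2214 CE.

2214-09-18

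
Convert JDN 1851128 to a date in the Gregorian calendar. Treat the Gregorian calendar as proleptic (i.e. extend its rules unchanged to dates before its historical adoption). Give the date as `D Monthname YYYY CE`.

12 February 356 CE

Counting from JDN 2299161 = 15 Oct 1582 gives an offset of -448033 days.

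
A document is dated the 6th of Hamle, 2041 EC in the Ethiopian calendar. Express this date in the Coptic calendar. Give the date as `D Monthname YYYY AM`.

6 Epip 1765 AM

The source date corresponds to 13 July 2049 in the Gregorian calendar (JDN 2469636).
That day falls on 6 Epip 1765 AM in the Coptic calendar.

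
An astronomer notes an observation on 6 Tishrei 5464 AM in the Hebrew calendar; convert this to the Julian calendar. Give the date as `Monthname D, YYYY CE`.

September 5, 1703 CE

The source date corresponds to 16 September 1703 in the Gregorian calendar (JDN 2343326).
That day falls on 5 September 1703 CE in the Julian calendar.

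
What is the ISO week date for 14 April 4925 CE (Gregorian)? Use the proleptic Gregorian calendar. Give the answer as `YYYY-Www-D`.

The weekday is Saturday (ISO weekday 6).
That Saturday belongs to ISO week 15 of ISO year 4925.

4925-W15-6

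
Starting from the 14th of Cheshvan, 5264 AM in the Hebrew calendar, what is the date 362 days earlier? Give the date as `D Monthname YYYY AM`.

Counting 362 days back from JDN 2270335 reaches JDN 2269973, which is 6 Kislev 5263 AM.

6 Kislev 5263 AM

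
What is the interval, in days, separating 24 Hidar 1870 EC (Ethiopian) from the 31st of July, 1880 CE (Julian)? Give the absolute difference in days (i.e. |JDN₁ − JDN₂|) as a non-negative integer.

First date → JDN 2406956; second date → JDN 2407940.
The interval is |2406956 − 2407940| = 984 days.

984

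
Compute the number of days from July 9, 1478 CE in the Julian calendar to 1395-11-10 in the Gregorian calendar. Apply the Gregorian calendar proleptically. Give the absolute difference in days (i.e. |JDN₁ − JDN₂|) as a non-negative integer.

JDN of the first date = 2261087.
JDN of the second date = 2230887.
|2230887 − 2261087| = 30200.

30200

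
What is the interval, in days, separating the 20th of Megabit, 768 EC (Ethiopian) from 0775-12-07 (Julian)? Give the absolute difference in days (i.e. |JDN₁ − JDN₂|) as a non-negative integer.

100

JDN of the first date = 2004567.
JDN of the second date = 2004467.
|2004467 − 2004567| = 100.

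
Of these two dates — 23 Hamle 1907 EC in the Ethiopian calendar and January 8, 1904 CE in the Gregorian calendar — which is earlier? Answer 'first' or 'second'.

Converting both to JDN: 2420709 vs 2416488; the smaller is the second.

second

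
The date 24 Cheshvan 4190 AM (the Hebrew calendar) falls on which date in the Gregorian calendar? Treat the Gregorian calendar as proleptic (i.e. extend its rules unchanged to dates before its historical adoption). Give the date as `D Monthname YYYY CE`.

Both dates share Julian Day Number 1878062; in the Gregorian calendar that is 9 November 429 CE.

9 November 429 CE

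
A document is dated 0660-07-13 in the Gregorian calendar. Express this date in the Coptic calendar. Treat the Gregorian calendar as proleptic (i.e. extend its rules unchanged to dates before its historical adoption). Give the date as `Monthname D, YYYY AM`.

Both dates share Julian Day Number 1962314; in the Coptic calendar that is 16 Epip 376 AM.

Epip 16, 376 AM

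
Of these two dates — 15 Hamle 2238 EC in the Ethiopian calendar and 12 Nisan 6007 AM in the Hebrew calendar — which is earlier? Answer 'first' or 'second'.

First date → JDN 2541599; second date → JDN 2541868.
JDN 2541599 < JDN 2541868, so the first date is earlier.

first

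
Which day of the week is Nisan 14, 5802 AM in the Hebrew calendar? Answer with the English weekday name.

Friday

In the Gregorian calendar this is 4 April 2042 (JDN 2466979).
Since JDN mod 7 = 4 (0 = Monday), the day is Friday.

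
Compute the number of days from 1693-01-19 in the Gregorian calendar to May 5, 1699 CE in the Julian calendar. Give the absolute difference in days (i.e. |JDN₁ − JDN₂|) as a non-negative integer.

2307

JDN of the first date = 2339435.
JDN of the second date = 2341742.
|2341742 − 2339435| = 2307.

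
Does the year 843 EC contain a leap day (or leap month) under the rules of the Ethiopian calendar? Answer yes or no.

yes

843 mod 4 = 3; in the Ethiopian calendar a year is leap when year mod 4 = 3, so it is a leap year.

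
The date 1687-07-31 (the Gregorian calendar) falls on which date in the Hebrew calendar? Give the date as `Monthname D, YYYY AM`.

Both dates share Julian Day Number 2337436; in the Hebrew calendar that is 21 Av 5447 AM.

Av 21, 5447 AM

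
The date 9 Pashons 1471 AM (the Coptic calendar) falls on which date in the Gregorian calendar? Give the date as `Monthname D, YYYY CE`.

Both dates share Julian Day Number 2362195; in the Gregorian calendar that is 15 May 1755 CE.

May 15, 1755 CE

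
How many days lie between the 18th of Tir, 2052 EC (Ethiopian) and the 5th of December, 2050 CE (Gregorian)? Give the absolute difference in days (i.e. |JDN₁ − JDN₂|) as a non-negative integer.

JDN of the first date = 2473486.
JDN of the second date = 2470146.
|2470146 − 2473486| = 3340.

3340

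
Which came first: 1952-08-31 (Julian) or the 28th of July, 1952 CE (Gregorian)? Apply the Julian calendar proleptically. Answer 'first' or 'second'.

Converting both to JDN: 2434269 vs 2434222; the smaller is the second.

second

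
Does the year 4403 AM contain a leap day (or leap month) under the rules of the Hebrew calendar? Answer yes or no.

yes

Hebrew year 4403 is year 14 of its 19-year Metonic cycle; leap years are at positions 3, 6, 8, 11, 14, 17, 19, so it is a leap year (13 months).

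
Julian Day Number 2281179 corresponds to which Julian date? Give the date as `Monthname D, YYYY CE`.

The proleptic Gregorian equivalent of JDN 2281179 is 22 July 1533.
In the Julian calendar that day is July 12, 1533 CE.

July 12, 1533 CE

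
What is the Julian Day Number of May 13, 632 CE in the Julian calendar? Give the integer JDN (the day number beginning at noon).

1952029

Equivalently 16 May 632 (proleptic Gregorian).
JDN 2400001 is 17 November 1858 CE (Gregorian), MJD 0; the target day is −447972 days from there, so JDN = 1952029.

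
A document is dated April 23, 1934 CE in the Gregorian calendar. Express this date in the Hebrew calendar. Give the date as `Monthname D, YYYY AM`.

Iyar 8, 5694 AM

Both dates share Julian Day Number 2427551; in the Hebrew calendar that is 8 Iyar 5694 AM.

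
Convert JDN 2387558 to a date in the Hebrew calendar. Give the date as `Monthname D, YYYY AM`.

Cheshvan 1, 5585 AM

JDN 2387558 is 23 October 1824 in the Gregorian calendar.
In the Hebrew calendar that day is Cheshvan 1, 5585 AM.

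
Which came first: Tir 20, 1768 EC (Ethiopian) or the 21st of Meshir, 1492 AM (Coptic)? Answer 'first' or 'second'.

first

The two dates have Julian Day Numbers 2369757 and 2369788 respectively.
Since 2369757 < 2369788, the first date comes first.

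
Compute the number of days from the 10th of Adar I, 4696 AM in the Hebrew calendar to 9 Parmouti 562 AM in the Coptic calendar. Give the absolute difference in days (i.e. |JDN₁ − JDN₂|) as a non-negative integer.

32814

First date → JDN 2062967; second date → JDN 2030153.
The interval is |2062967 − 2030153| = 32814 days.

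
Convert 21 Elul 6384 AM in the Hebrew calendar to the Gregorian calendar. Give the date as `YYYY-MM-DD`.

Both dates share Julian Day Number 2679725; in the Gregorian calendar that is 26 September 2624 CE.

2624-09-26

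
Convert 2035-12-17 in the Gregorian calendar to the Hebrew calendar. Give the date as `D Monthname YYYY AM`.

Both dates share Julian Day Number 2464679; in the Hebrew calendar that is 16 Kislev 5796 AM.

16 Kislev 5796 AM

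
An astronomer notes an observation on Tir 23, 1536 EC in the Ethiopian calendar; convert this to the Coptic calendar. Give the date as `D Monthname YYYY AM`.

The source date corresponds to 29 January 1544 in the proleptic Gregorian calendar (JDN 2285022).
That day falls on 23 Tobi 1260 AM in the Coptic calendar.

23 Tobi 1260 AM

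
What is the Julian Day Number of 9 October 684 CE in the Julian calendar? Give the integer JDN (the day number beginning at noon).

1971171

Equivalently 12 October 684 (proleptic Gregorian).
JDN 2451545 is 1 January 2000 CE (Gregorian); the target day is −480374 days from there, so JDN = 1971171.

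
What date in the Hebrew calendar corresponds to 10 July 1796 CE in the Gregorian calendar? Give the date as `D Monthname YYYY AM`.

4 Tammuz 5556 AM

Julian Day Number of the source date = 2377227.
Converting JDN 2377227 to the Hebrew calendar gives 4 Tammuz 5556 AM.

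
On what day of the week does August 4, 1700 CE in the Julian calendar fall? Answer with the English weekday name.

Sunday

Equivalently 15 August 1700 Gregorian, JDN 2342199.
JDN 2342199 mod 7 = 6, and JDN 0 was a Monday, so this is a Sunday.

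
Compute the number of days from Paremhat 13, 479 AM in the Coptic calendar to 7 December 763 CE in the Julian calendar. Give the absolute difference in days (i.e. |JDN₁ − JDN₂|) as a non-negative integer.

273

JDN of the first date = 1999811.
JDN of the second date = 2000084.
|2000084 − 1999811| = 273.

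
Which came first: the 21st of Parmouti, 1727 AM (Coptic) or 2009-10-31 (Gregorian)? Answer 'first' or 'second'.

Converting both to JDN: 2455681 vs 2455136; the smaller is the second.

second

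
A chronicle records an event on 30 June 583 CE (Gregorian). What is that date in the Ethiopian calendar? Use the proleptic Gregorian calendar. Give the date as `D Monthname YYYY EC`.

Both dates share Julian Day Number 1934177; in the Ethiopian calendar that is 4 Hamle 575 EC.

4 Hamle 575 EC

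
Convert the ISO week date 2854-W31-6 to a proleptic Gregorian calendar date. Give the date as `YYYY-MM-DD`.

2854-08-01

ISO week 1 of 2854 is the week containing the first Thursday of 2854.
Week 31, day 6 (Saturday) lands on 2854-08-01.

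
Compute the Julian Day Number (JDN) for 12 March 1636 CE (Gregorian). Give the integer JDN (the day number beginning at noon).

2318668

JDN 2400001 is 17 November 1858 CE (Gregorian), MJD 0; the target day is −81333 days from there, so JDN = 2318668.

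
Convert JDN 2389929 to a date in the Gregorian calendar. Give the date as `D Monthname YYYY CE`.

21 April 1831 CE

Counting from JDN 2299161 = 15 Oct 1582 gives an offset of 90768 days.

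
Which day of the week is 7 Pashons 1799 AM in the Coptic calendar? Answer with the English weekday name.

In the Gregorian calendar this is 15 May 2083 (JDN 2481995).
2481995 ≡ 5 (mod 7); counting from Monday = 0 gives Saturday.

Saturday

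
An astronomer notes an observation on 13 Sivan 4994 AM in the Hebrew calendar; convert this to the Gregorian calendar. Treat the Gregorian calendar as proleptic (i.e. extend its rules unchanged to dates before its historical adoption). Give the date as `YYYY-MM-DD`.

1234-05-19

Julian Day Number of the source date = 2171908.
Converting JDN 2171908 to the Gregorian calendar gives 19 May 1234 CE.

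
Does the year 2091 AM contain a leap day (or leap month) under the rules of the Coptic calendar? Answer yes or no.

2091 mod 4 = 3; in the Coptic calendar a year is leap when year mod 4 = 3, so it is a leap year.

yes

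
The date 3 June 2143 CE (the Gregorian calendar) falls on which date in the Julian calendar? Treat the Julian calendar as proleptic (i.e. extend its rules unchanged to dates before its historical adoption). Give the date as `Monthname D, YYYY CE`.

May 20, 2143 CE

The Julian–Gregorian offset here is 14 days (Julian trailing).
3 June 2143 Gregorian − 14 days → 20 May 2143 Julian.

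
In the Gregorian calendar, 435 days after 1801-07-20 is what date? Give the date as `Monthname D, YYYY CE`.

September 28, 1802 CE

The starting date is JDN 2379062; 2379062 + 435 = 2379497.
JDN 2379497 corresponds to September 28, 1802 CE.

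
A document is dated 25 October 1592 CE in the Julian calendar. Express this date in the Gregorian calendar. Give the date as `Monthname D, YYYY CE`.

For dates in this range the Gregorian date is 10 days ahead of the Julian.
25 October 1592 Julian + 10 days → 4 November 1592 Gregorian.

November 4, 1592 CE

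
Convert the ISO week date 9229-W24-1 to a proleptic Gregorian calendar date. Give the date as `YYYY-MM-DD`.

ISO week 1 of 9229 is the week containing the first Thursday of 9229.
Week 24, day 1 (Monday) lands on 9229-06-11.

9229-06-11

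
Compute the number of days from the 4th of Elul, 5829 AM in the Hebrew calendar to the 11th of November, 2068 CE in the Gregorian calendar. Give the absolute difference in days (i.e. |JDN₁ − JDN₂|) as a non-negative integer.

283

First date → JDN 2476980; second date → JDN 2476697.
The interval is |2476980 − 2476697| = 283 days.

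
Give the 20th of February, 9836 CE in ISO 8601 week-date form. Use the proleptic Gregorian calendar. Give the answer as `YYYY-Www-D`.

9836-W07-6

The weekday is Saturday (ISO weekday 6).
That Saturday belongs to ISO week 7 of ISO year 9836.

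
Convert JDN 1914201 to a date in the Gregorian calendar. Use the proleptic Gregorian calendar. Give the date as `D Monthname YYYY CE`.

JDN 2451545 is 1 Jan 2000; 1914201 is −537344 days from there.

20 October 528 CE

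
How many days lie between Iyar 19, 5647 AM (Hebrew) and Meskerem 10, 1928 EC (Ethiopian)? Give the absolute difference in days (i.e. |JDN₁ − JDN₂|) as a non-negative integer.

First date → JDN 2410405; second date → JDN 2428067.
The interval is |2410405 − 2428067| = 17662 days.

17662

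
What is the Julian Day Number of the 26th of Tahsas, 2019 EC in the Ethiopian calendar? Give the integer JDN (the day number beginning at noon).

2461410

Equivalently 4 January 2027 (Gregorian).
JDN 2299161 is 15 October 1582 CE (Gregorian); the target day is +162249 days from there, so JDN = 2461410.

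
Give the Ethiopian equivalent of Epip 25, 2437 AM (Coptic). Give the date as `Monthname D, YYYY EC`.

Julian Day Number of the source date = 2715103.
Converting JDN 2715103 to the Ethiopian calendar gives 25 Hamle 2713 EC.

Hamle 25, 2713 EC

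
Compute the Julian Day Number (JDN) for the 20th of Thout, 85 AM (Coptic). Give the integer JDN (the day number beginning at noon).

1855730

Equivalently 18 September 368 (proleptic Gregorian).
JDN 2299161 is 15 October 1582 CE (Gregorian); the target day is −443431 days from there, so JDN = 1855730.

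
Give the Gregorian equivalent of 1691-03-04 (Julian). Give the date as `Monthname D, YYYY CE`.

At this point the Julian calendar is 10 days behind the Gregorian.
4 March 1691 Julian + 10 days → 14 March 1691 Gregorian.

March 14, 1691 CE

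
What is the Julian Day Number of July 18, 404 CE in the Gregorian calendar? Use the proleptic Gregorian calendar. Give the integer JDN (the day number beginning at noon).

JDN 2400001 is 17 November 1858 CE (Gregorian), MJD 0; the target day is −531184 days from there, so JDN = 1868817.

1868817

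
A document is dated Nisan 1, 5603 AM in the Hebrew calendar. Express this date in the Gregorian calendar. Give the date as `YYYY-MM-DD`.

1843-04-01

Both dates share Julian Day Number 2394292; in the Gregorian calendar that is 1 April 1843 CE.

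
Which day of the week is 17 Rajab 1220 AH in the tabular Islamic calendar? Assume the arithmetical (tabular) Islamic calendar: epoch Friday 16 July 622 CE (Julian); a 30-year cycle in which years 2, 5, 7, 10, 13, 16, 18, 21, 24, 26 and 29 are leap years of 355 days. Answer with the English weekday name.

This is JDN 2380606 (11 October 1805 Gregorian).
Since JDN mod 7 = 4 (0 = Monday), the day is Friday.

Friday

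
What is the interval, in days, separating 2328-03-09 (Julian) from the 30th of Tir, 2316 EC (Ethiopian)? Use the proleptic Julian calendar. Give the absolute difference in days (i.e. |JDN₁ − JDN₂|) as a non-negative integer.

JDN of the first date = 2571428.
JDN of the second date = 2569924.
|2569924 − 2571428| = 1504.

1504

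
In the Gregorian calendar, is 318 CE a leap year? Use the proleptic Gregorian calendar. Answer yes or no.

318 is not divisible by 4, so it is a common year.

no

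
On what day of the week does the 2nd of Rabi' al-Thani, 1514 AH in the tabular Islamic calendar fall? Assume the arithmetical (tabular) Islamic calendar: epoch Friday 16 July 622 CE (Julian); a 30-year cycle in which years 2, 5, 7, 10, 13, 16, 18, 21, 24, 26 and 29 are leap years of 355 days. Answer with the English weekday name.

Wednesday

This is JDN 2484687 (27 September 2090 Gregorian).
Since JDN mod 7 = 2 (0 = Monday), the day is Wednesday.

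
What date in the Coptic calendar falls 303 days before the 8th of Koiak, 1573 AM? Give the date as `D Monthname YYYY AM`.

JDN of the 8th of Koiak, 1573 AM = 2399300.
2399300 − 303 = 2398997.
JDN 2398997 in the Coptic calendar is 10 Meshir 1572 AM.

10 Meshir 1572 AM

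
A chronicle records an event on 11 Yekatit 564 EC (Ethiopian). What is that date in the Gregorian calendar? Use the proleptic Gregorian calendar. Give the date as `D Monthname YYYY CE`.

8 February 572 CE

Both dates share Julian Day Number 1930017; in the Gregorian calendar that is 8 February 572 CE.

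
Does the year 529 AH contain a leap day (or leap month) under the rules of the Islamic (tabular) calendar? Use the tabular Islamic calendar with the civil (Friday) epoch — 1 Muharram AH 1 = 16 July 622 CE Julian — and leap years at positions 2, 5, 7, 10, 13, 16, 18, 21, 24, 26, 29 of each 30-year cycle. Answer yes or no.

Year 529 AH is year 19 of its 30-year cycle; leap positions are 2, 5, 7, 10, 13, 16, 18, 21, 24, 26, 29, so it is a common year (354 days).

no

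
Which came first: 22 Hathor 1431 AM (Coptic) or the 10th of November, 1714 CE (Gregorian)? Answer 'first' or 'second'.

Converting both to JDN: 2347418 vs 2347399; the smaller is the second.

second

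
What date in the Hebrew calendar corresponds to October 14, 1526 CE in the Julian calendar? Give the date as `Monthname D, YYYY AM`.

Cheshvan 7, 5287 AM

Julian Day Number of the source date = 2278716.
Converting JDN 2278716 to the Hebrew calendar gives 7 Cheshvan 5287 AM.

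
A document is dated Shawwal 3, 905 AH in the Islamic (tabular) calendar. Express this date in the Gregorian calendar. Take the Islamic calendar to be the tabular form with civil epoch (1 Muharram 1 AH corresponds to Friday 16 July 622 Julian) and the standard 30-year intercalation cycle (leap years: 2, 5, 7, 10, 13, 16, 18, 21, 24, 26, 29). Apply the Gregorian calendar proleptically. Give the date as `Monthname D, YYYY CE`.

Both dates share Julian Day Number 2269055; in the Gregorian calendar that is 12 May 1500 CE.

May 12, 1500 CE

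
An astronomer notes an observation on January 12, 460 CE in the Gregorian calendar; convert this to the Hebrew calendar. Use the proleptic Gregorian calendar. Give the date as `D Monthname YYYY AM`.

1 Shevat 4220 AM

Julian Day Number of the source date = 1889083.
Converting JDN 1889083 to the Hebrew calendar gives 1 Shevat 4220 AM.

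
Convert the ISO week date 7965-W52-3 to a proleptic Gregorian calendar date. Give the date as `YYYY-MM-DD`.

7965-12-29

ISO week 1 of 7965 is the week containing the first Thursday of 7965.
Week 52, day 3 (Wednesday) lands on 7965-12-29.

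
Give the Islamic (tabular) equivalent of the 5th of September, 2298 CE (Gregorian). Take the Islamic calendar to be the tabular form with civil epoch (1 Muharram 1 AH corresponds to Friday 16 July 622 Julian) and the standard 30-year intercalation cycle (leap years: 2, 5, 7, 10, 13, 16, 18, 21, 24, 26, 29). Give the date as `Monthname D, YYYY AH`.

Both dates share Julian Day Number 2560635; in the tabular Islamic calendar that is 28 Rajab 1728 AH.

Rajab 28, 1728 AH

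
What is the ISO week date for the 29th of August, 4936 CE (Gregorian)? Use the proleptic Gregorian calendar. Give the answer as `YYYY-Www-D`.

The weekday is Wednesday (ISO weekday 3).
That Wednesday belongs to ISO week 35 of ISO year 4936.

4936-W35-3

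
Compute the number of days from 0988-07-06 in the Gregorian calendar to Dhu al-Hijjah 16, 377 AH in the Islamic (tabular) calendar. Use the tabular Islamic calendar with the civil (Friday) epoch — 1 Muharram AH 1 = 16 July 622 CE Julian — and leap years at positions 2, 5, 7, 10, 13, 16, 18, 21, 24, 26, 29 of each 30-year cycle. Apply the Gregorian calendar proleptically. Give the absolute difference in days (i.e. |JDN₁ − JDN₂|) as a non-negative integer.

JDN of the first date = 2082107.
JDN of the second date = 2082022.
|2082022 − 2082107| = 85.

85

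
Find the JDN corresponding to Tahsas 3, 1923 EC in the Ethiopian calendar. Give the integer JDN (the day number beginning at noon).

2426323

In the Gregorian calendar the same day is 12 December 1930.
JDN 2451545 is 1 January 2000 CE (Gregorian); the target day is −25222 days from there, so JDN = 2426323.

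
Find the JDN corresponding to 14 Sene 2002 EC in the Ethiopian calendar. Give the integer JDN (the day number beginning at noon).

In the Gregorian calendar the same day is 21 June 2010.
JDN 2451545 is 1 January 2000 CE (Gregorian); the target day is +3824 days from there, so JDN = 2455369.

2455369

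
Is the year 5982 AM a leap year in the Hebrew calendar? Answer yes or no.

no

Hebrew year 5982 is year 16 of its 19-year Metonic cycle; leap years are at positions 3, 6, 8, 11, 14, 17, 19, so it is a common year (12 months).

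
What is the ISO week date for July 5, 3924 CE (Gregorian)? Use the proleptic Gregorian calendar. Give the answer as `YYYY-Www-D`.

The weekday is Saturday (ISO weekday 6).
That Saturday belongs to ISO week 27 of ISO year 3924.

3924-W27-6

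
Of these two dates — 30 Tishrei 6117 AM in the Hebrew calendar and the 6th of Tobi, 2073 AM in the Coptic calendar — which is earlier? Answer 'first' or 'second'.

First date → JDN 2581870; second date → JDN 2581953.
JDN 2581870 < JDN 2581953, so the first date is earlier.

first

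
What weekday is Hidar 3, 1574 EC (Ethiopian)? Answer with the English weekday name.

In the proleptic Gregorian calendar this is 9 November 1581 (JDN 2298821).
2298821 ≡ 0 (mod 7); counting from Monday = 0 gives Monday.

Monday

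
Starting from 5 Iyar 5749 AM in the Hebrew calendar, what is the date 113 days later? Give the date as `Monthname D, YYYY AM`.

Counting 113 days forward from JDN 2447657 reaches JDN 2447770, which is Av 30, 5749 AM.

Av 30, 5749 AM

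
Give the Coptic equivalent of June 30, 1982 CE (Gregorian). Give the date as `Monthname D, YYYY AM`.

Julian Day Number of the source date = 2445151.
Converting JDN 2445151 to the Coptic calendar gives 23 Paoni 1698 AM.

Paoni 23, 1698 AM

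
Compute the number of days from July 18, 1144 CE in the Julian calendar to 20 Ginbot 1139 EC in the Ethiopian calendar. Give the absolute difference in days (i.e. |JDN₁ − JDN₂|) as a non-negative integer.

First date → JDN 2139103; second date → JDN 2140134.
The interval is |2139103 − 2140134| = 1031 days.

1031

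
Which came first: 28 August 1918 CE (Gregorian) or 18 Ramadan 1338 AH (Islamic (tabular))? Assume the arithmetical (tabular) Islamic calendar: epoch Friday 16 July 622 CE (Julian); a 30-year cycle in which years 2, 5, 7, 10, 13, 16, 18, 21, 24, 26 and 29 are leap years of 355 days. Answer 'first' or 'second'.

The two dates have Julian Day Numbers 2421834 and 2422481 respectively.
Since 2421834 < 2422481, the first date comes first.

first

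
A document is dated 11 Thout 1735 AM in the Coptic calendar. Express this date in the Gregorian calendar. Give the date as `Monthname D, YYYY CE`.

Julian Day Number of the source date = 2458383.
Converting JDN 2458383 to the Gregorian calendar gives 21 September 2018 CE.

September 21, 2018 CE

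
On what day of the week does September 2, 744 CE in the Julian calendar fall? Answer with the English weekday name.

In the proleptic Gregorian calendar this is 6 September 744 (JDN 1993049).
Since JDN mod 7 = 2 (0 = Monday), the day is Wednesday.

Wednesday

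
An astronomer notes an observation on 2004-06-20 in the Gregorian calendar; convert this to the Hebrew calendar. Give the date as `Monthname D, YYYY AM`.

Tammuz 1, 5764 AM

Julian Day Number of the source date = 2453177.
Converting JDN 2453177 to the Hebrew calendar gives 1 Tammuz 5764 AM.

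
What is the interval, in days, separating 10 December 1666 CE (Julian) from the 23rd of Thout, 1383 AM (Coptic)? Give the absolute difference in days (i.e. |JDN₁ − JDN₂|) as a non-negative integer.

81

First date → JDN 2329908; second date → JDN 2329827.
The interval is |2329908 − 2329827| = 81 days.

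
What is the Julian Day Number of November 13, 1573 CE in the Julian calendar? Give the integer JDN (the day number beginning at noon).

Equivalently 23 November 1573 (proleptic Gregorian).
JDN 2400001 is 17 November 1858 CE (Gregorian), MJD 0; the target day is −104088 days from there, so JDN = 2295913.

2295913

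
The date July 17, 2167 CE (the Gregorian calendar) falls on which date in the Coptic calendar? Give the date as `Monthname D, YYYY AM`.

Epip 9, 1883 AM

Both dates share Julian Day Number 2512738; in the Coptic calendar that is 9 Epip 1883 AM.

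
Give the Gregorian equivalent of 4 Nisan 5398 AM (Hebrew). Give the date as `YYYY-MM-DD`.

Julian Day Number of the source date = 2319405.
Converting JDN 2319405 to the Gregorian calendar gives 19 March 1638 CE.

1638-03-19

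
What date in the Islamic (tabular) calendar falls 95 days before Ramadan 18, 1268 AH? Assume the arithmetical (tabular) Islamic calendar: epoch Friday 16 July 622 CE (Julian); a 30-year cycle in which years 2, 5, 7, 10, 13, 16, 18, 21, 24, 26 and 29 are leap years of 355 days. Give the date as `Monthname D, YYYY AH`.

JDN of Ramadan 18, 1268 AH = 2397676.
2397676 − 95 = 2397581.
JDN 2397581 in the tabular Islamic calendar is Jumada al-Thani 11, 1268 AH.

Jumada al-Thani 11, 1268 AH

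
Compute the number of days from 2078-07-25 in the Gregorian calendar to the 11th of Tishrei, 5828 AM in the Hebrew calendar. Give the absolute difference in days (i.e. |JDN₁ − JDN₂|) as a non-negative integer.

First date → JDN 2480240; second date → JDN 2476279.
The interval is |2480240 − 2476279| = 3961 days.

3961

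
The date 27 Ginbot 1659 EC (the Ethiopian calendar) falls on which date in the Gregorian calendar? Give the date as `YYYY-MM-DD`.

Both dates share Julian Day Number 2330071; in the Gregorian calendar that is 1 June 1667 CE.

1667-06-01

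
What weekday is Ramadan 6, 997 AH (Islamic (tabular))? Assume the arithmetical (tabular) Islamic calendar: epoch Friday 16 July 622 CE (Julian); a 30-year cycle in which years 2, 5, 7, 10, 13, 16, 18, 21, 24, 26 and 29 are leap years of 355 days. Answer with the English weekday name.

Wednesday

This is JDN 2301630 (19 July 1589 Gregorian).
Since JDN mod 7 = 2 (0 = Monday), the day is Wednesday.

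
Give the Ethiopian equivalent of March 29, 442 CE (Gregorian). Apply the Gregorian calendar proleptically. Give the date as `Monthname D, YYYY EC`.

Julian Day Number of the source date = 1882585.
Converting JDN 1882585 to the Ethiopian calendar gives 2 Miyazya 434 EC.

Miyazya 2, 434 EC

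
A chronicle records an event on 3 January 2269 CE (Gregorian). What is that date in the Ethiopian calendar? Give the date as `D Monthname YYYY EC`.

23 Tahsas 2261 EC

Both dates share Julian Day Number 2549798; in the Ethiopian calendar that is 23 Tahsas 2261 EC.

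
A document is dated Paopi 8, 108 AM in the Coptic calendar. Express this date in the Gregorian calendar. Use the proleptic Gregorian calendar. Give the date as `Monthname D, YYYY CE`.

October 7, 391 CE

Julian Day Number of the source date = 1864149.
Converting JDN 1864149 to the Gregorian calendar gives 7 October 391 CE.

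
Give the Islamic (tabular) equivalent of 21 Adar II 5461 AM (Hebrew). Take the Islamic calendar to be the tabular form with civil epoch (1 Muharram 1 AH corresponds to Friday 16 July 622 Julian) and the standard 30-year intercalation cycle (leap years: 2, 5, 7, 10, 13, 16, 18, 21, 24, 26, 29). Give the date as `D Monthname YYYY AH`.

Both dates share Julian Day Number 2342427; in the tabular Islamic calendar that is 21 Shawwal 1112 AH.

21 Shawwal 1112 AH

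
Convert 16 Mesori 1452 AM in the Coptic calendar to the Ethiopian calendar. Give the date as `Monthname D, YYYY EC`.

Nehase 16, 1728 EC

Both dates share Julian Day Number 2355353; in the Ethiopian calendar that is 16 Nehase 1728 EC.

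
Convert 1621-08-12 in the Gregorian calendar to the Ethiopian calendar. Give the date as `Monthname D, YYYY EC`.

Nehase 9, 1613 EC

Julian Day Number of the source date = 2313342.
Converting JDN 2313342 to the Ethiopian calendar gives 9 Nehase 1613 EC.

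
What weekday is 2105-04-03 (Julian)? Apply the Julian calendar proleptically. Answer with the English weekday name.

Friday

This is JDN 2490002 (17 April 2105 Gregorian).
JDN 2490002 mod 7 = 4, and JDN 0 was a Monday, so this is a Friday.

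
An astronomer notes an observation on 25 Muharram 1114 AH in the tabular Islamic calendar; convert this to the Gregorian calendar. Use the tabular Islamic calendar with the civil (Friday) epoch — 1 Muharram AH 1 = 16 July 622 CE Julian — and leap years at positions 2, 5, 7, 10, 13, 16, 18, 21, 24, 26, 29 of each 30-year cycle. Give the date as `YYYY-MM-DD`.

1702-06-21

Both dates share Julian Day Number 2342874; in the Gregorian calendar that is 21 June 1702 CE.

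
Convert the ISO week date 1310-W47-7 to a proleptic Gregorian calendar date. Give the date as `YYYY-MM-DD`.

1310-11-23

ISO week 1 of 1310 is the week containing the first Thursday of 1310.
Week 47, day 7 (Sunday) lands on 1310-11-23.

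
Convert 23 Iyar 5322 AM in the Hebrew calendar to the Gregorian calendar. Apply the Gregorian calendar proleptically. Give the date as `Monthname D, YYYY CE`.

Julian Day Number of the source date = 2291696.
Converting JDN 2291696 to the Gregorian calendar gives 8 May 1562 CE.

May 8, 1562 CE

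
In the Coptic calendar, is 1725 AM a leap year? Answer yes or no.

1725 mod 4 = 1; in the Coptic calendar a year is leap when year mod 4 = 3, so it is a common year.

no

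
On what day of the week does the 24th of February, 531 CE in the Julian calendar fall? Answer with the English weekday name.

In the proleptic Gregorian calendar this is 26 February 531 (JDN 1915060).
1915060 ≡ 0 (mod 7); counting from Monday = 0 gives Monday.

Monday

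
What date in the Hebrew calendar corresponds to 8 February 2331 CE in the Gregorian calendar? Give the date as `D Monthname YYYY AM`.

30 Shevat 6091 AM

Julian Day Number of the source date = 2572478.
Converting JDN 2572478 to the Hebrew calendar gives 30 Shevat 6091 AM.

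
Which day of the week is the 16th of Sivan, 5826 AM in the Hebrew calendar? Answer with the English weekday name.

Wednesday

This is JDN 2475811 (9 June 2066 Gregorian).
2475811 ≡ 2 (mod 7); counting from Monday = 0 gives Wednesday.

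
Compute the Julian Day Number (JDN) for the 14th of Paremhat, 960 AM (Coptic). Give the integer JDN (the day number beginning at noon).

Equivalently 17 March 1244 (proleptic Gregorian).
JDN 2451545 is 1 January 2000 CE (Gregorian); the target day is −276047 days from there, so JDN = 2175498.

2175498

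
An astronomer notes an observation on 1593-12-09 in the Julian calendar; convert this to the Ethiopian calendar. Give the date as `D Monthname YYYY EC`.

The source date corresponds to 19 December 1593 in the Gregorian calendar (JDN 2303244).
That day falls on 13 Tahsas 1586 EC in the Ethiopian calendar.

13 Tahsas 1586 EC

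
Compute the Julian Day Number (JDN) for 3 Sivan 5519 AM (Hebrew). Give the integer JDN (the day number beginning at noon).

In the Gregorian calendar the same day is 29 May 1759.
JDN 2400001 is 17 November 1858 CE (Gregorian), MJD 0; the target day is −36331 days from there, so JDN = 2363670.

2363670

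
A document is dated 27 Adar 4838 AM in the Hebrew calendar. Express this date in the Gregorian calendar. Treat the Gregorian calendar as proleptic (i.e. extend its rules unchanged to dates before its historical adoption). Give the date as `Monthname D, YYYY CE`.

March 20, 1078 CE

Julian Day Number of the source date = 2114870.
Converting JDN 2114870 to the Gregorian calendar gives 20 March 1078 CE.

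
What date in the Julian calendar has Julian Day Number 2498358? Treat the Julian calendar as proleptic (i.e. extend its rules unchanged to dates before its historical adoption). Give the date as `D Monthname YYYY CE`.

JDN 2498358 is 3 March 2128 in the Gregorian calendar.
In the Julian calendar that day is 18 February 2128 CE.

18 February 2128 CE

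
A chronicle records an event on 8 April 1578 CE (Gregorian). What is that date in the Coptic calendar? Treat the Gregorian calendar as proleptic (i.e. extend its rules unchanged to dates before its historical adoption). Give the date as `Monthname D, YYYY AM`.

Julian Day Number of the source date = 2297510.
Converting JDN 2297510 to the Coptic calendar gives 3 Parmouti 1294 AM.

Parmouti 3, 1294 AM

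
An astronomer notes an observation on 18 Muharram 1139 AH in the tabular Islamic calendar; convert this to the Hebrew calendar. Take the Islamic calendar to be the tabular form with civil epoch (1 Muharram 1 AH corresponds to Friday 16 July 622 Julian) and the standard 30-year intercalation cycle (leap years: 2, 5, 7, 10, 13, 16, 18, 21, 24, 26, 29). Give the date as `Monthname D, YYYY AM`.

The source date corresponds to 15 September 1726 in the Gregorian calendar (JDN 2351726).
That day falls on 19 Elul 5486 AM in the Hebrew calendar.

Elul 19, 5486 AM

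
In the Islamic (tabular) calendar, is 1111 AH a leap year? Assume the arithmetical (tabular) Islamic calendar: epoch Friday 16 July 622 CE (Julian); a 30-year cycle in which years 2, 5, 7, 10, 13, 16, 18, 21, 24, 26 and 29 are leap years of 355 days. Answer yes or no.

no

Year 1111 AH is year 1 of its 30-year cycle; leap positions are 2, 5, 7, 10, 13, 16, 18, 21, 24, 26, 29, so it is a common year (354 days).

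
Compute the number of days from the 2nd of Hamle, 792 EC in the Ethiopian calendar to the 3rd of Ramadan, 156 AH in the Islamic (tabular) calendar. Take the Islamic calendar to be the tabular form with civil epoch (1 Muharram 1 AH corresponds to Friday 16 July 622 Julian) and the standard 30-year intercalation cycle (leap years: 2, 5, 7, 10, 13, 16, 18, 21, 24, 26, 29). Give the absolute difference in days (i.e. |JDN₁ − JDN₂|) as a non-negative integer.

9830

JDN of the first date = 2013435.
JDN of the second date = 2003605.
|2003605 − 2013435| = 9830.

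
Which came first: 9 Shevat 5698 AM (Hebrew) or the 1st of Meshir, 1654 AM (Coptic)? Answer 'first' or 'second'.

first

First date → JDN 2428910; second date → JDN 2428938.
JDN 2428910 < JDN 2428938, so the first date is earlier.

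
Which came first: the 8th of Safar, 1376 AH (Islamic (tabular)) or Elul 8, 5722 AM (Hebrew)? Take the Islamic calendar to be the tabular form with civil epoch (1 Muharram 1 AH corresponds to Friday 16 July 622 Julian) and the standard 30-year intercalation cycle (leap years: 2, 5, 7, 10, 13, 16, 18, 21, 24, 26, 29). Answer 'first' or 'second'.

First date → JDN 2435731; second date → JDN 2437915.
JDN 2435731 < JDN 2437915, so the first date is earlier.

first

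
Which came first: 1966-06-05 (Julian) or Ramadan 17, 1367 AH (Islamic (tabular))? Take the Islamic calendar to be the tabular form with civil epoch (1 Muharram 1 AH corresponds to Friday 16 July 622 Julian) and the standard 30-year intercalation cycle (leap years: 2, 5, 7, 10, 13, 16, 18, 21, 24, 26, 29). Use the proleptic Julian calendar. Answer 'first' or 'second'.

Converting both to JDN: 2439295 vs 2432757; the smaller is the second.

second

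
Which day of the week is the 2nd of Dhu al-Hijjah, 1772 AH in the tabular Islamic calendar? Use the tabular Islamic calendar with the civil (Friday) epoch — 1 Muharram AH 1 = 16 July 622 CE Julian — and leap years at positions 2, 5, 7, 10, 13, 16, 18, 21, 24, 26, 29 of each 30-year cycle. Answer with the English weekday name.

Sunday

In the Gregorian calendar this is 14 September 2341 (JDN 2576349).
JDN 2576349 mod 7 = 6, and JDN 0 was a Monday, so this is a Sunday.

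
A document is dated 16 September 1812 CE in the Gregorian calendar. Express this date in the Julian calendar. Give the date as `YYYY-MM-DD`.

1812-09-04

The Julian–Gregorian offset here is 12 days (Julian trailing).
16 September 1812 Gregorian − 12 days → 4 September 1812 Julian.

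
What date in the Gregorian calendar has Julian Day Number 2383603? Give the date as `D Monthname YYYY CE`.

25 December 1813 CE

Counting from JDN 2299161 = 15 Oct 1582 gives an offset of 84442 days.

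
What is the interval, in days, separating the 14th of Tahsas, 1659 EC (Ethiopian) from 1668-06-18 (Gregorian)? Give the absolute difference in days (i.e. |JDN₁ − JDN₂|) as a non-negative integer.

546

First date → JDN 2329908; second date → JDN 2330454.
The interval is |2329908 − 2330454| = 546 days.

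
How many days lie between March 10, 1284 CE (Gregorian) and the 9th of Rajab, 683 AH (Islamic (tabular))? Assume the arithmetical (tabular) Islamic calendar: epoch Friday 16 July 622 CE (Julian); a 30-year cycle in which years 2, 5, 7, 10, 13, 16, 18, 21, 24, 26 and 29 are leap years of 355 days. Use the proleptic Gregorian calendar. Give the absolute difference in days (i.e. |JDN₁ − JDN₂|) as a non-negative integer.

202

First date → JDN 2190101; second date → JDN 2190303.
The interval is |2190101 − 2190303| = 202 days.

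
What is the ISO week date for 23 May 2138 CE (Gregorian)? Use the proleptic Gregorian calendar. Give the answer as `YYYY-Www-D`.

The weekday is Friday (ISO weekday 5).
That Friday belongs to ISO week 21 of ISO year 2138.

2138-W21-5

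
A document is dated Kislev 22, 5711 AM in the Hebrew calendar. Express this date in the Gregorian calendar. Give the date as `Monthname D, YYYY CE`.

December 1, 1950 CE

Julian Day Number of the source date = 2433617.
Converting JDN 2433617 to the Gregorian calendar gives 1 December 1950 CE.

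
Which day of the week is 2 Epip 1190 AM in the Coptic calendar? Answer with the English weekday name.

Equivalently 5 July 1474 Gregorian, JDN 2259613.
JDN 2259613 mod 7 = 6, and JDN 0 was a Monday, so this is a Sunday.

Sunday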